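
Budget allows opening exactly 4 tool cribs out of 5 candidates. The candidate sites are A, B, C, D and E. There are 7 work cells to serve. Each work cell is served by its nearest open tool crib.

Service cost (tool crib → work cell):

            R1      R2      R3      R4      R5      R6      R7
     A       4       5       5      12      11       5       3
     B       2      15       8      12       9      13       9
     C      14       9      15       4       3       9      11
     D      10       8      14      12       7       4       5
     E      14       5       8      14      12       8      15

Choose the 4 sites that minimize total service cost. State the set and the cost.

With exactly 4 open, each work cell uses its cheapest among the chosen.
{A, B, C, D}: R1→B 2, R2→A 5, R3→A 5, R4→C 4, R5→C 3, R6→D 4, R7→A 3. Service cost 26.
{A, B, C, E}: service cost 27
{A, C, D, E}: service cost 28
Among all 5 size-4 choices, {A, B, C, D} is lowest.

Choose A, B, C and D; total service cost 26.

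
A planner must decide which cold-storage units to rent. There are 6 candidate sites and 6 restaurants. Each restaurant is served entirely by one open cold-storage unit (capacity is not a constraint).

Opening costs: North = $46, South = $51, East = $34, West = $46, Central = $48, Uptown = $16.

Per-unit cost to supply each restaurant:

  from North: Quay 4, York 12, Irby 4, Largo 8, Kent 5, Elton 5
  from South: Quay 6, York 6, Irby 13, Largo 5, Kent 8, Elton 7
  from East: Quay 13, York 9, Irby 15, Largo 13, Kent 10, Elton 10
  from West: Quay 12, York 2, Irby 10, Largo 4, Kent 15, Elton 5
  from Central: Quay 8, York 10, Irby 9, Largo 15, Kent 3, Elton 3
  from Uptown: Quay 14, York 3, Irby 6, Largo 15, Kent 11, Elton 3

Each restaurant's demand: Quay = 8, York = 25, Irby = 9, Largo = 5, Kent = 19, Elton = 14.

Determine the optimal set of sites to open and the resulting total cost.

For any fixed open set, each restaurant goes to its cheapest open site; total = fixed + service.
{North, West, Central}: Quay→North 4·8=32, York→West 2·25=50, Irby→North 4·9=36, Largo→West 4·5=20, Kent→Central 3·19=57, Elton→Central 3·14=42. Service 237; fixed 140; total 377.
{North, Uptown}: Quay→North 4·8=32, York→Uptown 3·25=75, Irby→North 4·9=36, Largo→North 8·5=40, Kent→North 5·19=95, Elton→Uptown 3·14=42. Service 320; fixed 62; total 382.
{North, West, Uptown}: service 275 + fixed 108 = 383
{North, South, East, West, Central, Uptown}: service 237 + fixed 241 = 478
No other subset beats 377.

Open North, West and Central; minimum total cost 377.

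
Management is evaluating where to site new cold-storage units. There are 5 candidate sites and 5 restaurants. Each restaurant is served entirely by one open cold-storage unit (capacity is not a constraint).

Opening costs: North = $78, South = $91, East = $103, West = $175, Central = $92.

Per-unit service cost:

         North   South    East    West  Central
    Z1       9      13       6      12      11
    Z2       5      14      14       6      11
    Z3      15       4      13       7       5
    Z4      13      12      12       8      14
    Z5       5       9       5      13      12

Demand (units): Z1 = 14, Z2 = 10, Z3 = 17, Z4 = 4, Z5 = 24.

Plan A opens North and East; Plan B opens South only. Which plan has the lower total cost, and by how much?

Plan A: {North, East}: Z1→East 6·14=84, Z2→North 5·10=50, Z3→East 13·17=221, Z4→East 12·4=48, Z5→North 5·24=120. Service 523; fixed 181; total 704.
Plan B: {South}: Z1→South 13·14=182, Z2→South 14·10=140, Z3→South 4·17=68, Z4→South 12·4=48, Z5→South 9·24=216. Service 654; fixed 91; total 745.
Difference: |704 − 745| = 41.

Plan A is cheaper by 41.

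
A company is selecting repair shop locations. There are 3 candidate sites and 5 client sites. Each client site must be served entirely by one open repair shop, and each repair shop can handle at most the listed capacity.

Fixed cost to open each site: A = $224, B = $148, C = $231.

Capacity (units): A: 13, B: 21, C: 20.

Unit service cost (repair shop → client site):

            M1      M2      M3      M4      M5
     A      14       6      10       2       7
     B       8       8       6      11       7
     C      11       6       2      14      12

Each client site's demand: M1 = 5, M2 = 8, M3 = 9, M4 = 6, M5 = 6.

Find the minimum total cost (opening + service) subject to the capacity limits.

Open {B, C}: M1→B 8·5=40, M2→C 6·8=48, M3→C 2·9=18, M4→B 11·6=66, M5→B 7·6=42.
Loads: B carries 17/21, C carries 17/20. Service 214; fixed 379; total 593.
Next best feasible plan costs 624.

Minimum total cost: 593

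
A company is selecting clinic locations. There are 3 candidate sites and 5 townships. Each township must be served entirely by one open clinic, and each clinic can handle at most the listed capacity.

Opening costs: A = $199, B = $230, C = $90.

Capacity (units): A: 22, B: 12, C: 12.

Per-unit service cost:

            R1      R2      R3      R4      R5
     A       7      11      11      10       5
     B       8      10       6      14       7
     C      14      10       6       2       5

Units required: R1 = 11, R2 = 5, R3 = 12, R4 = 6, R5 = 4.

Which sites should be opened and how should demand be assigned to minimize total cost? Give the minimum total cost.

Minimum total cost: 750

Open {A, B, C}: R1→A 7·11=77, R2→C 10·5=50, R3→B 6·12=72, R4→C 2·6=12, R5→A 5·4=20.
Loads: A carries 15/22, B carries 12/12, C carries 11/12. Service 231; fixed 519; total 750.
Next best feasible plan costs 755.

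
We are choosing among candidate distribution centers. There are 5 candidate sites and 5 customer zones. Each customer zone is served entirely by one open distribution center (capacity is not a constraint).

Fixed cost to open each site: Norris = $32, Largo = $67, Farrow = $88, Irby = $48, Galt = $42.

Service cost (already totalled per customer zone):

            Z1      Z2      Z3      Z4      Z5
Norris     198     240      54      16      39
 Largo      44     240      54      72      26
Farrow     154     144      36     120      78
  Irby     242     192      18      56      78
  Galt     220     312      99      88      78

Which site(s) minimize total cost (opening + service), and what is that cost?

Open Norris, Largo and Irby; minimum total cost 443.

For any fixed open set, each customer zone goes to its cheapest open site; total = fixed + service.
{Norris, Largo, Irby}: Z1→Largo 44, Z2→Irby 192, Z3→Irby 18, Z4→Norris 16, Z5→Largo 26. Service 296; fixed 147; total 443.
{Largo, Irby}: Z1→Largo 44, Z2→Irby 192, Z3→Irby 18, Z4→Irby 56, Z5→Largo 26. Service 336; fixed 115; total 451.
{Norris, Largo, Farrow}: Z1→Largo 44, Z2→Farrow 144, Z3→Farrow 36, Z4→Norris 16, Z5→Largo 26. Service 266; fixed 187; total 453.
{Norris, Largo, Farrow, Irby, Galt}: Z1→Largo 44, Z2→Farrow 144, Z3→Irby 18, Z4→Norris 16, Z5→Largo 26. Service 248; fixed 277; total 525.
No other subset beats 443.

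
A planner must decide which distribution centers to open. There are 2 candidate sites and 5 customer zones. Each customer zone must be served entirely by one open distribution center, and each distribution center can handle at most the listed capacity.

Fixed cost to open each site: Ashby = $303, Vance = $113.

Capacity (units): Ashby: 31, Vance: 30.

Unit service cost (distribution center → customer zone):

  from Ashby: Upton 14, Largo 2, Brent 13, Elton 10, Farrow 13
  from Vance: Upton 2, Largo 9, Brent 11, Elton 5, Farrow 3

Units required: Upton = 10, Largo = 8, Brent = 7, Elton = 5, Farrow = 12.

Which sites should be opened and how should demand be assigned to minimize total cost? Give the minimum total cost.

Open {Ashby, Vance}: Upton→Vance 2·10=20, Largo→Ashby 2·8=16, Brent→Ashby 13·7=91, Elton→Vance 5·5=25, Farrow→Vance 3·12=36.
Loads: Ashby carries 15/31, Vance carries 27/30. Service 188; fixed 416; total 604.
Next best feasible plan costs 615.

Minimum total cost: 604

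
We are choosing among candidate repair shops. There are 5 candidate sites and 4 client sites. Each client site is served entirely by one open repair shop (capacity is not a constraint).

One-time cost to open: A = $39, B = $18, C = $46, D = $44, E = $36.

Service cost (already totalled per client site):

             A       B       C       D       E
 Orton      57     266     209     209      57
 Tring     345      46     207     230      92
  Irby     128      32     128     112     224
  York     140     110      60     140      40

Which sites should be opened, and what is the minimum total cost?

For any fixed open set, each client site goes to its cheapest open site; total = fixed + service.
{B, E}: Orton→E 57, Tring→B 46, Irby→B 32, York→E 40. Service 175; fixed 54; total 229.
{A, B, E}: Orton→A 57, Tring→B 46, Irby→B 32, York→E 40. Service 175; fixed 93; total 268.
{B, D, E}: Orton→E 57, Tring→B 46, Irby→B 32, York→E 40. Service 175; fixed 98; total 273.
{A, B, C, D, E}: Orton→A 57, Tring→B 46, Irby→B 32, York→E 40. Service 175; fixed 183; total 358.
No other subset beats 229.

Open B and E; minimum total cost 229.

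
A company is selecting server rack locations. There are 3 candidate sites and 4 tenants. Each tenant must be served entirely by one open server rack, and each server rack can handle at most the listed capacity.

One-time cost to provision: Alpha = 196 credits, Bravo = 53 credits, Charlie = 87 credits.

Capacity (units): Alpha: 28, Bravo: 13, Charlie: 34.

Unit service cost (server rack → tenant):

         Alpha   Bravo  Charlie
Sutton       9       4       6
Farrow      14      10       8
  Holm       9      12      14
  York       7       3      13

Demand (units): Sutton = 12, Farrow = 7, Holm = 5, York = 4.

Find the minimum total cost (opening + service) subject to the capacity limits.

Minimum total cost: 337

Open {Charlie}: Sutton→Charlie 6·12=72, Farrow→Charlie 8·7=56, Holm→Charlie 14·5=70, York→Charlie 13·4=52.
Loads: Charlie carries 28/34. Service 250; fixed 87; total 337.
Next best feasible plan costs 340.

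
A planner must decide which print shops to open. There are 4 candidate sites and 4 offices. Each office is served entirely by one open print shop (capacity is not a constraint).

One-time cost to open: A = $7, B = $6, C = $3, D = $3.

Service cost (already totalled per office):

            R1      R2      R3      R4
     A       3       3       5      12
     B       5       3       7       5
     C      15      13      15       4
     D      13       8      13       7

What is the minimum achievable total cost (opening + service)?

For any fixed open set, each office goes to its cheapest open site; total = fixed + service.
{A, C}: R1→A 3, R2→A 3, R3→A 5, R4→C 4. Service 15; fixed 10; total 25.
{B}: service 20 + fixed 6 = 26
{A, C, D}: service 15 + fixed 13 = 28
{A, B, C, D}: R1→A 3, R2→A 3, R3→A 5, R4→C 4. Service 15; fixed 19; total 34.
No other subset beats 25.

Minimum total cost: 25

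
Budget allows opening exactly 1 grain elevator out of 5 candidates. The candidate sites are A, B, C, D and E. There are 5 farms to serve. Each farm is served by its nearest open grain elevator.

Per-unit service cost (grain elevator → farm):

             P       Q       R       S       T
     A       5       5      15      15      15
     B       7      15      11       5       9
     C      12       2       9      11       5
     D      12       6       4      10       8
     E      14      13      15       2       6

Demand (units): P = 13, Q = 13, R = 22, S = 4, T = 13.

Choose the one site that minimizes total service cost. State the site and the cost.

With exactly 1 open, each farm uses its cheapest among the chosen.
{D}: P→D 12·13=156, Q→D 6·13=78, R→D 4·22=88, S→D 10·4=40, T→D 8·13=104. Service cost 466.
{C}: service cost 489
{B}: service cost 665
Among all 5 size-1 choices, {D} is lowest.

Choose D only; total service cost 466.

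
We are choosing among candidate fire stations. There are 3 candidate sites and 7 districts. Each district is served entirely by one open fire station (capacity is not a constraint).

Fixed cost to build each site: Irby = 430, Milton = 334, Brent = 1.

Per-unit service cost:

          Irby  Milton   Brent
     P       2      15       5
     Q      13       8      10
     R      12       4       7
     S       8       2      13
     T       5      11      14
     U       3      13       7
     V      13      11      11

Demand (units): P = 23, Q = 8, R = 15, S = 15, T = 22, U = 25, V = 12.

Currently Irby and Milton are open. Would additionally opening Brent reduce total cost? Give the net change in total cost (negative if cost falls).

Current service cost with {Irby, Milton}: 517.
Adding Brent: each district re-picks its cheapest; new service cost 517, saving 0.
Extra fixed cost: 1. Net change = 1 − 0 = 1.
(Totals: 1281 → 1282.)

No — net change +1 (cost rises by 1).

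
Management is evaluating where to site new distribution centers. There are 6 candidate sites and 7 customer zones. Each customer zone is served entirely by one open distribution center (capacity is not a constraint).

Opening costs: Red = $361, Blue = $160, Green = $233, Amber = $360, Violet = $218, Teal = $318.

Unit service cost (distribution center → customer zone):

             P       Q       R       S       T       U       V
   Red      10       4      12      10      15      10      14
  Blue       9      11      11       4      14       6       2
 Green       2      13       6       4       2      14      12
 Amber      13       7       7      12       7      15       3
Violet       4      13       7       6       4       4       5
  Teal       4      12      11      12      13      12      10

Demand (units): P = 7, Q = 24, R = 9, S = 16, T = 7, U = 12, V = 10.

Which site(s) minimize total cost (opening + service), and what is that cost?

Open Blue only; minimum total cost 840.

For any fixed open set, each customer zone goes to its cheapest open site; total = fixed + service.
{Blue}: P→Blue 9·7=63, Q→Blue 11·24=264, R→Blue 11·9=99, S→Blue 4·16=64, T→Blue 14·7=98, U→Blue 6·12=72, V→Blue 2·10=20. Service 680; fixed 160; total 840.
{Violet}: service 625 + fixed 218 = 843
{Blue, Violet}: P→Violet 4·7=28, Q→Blue 11·24=264, R→Violet 7·9=63, S→Blue 4·16=64, T→Violet 4·7=28, U→Violet 4·12=48, V→Blue 2·10=20. Service 515; fixed 378; total 893.
{Red, Blue, Green, Amber, Violet, Teal}: service 310 + fixed 1650 = 1960
No other subset beats 840.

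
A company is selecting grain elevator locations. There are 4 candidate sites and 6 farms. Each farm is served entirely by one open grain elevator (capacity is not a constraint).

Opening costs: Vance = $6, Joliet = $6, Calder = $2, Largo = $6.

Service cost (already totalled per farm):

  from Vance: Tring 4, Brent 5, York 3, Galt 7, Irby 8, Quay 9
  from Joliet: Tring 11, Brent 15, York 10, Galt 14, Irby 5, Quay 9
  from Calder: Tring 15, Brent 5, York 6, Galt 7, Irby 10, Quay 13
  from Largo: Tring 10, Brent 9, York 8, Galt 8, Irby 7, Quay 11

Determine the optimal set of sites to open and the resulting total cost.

Open Vance only; minimum total cost 42.

For any fixed open set, each farm goes to its cheapest open site; total = fixed + service.
{Vance}: Tring→Vance 4, Brent→Vance 5, York→Vance 3, Galt→Vance 7, Irby→Vance 8, Quay→Vance 9. Service 36; fixed 6; total 42.
{Vance, Calder}: Tring→Vance 4, Brent→Vance 5, York→Vance 3, Galt→Vance 7, Irby→Vance 8, Quay→Vance 9. Service 36; fixed 8; total 44.
{Vance, Joliet}: service 33 + fixed 12 = 45
{Vance, Joliet, Calder, Largo}: service 33 + fixed 20 = 53
No other subset beats 42.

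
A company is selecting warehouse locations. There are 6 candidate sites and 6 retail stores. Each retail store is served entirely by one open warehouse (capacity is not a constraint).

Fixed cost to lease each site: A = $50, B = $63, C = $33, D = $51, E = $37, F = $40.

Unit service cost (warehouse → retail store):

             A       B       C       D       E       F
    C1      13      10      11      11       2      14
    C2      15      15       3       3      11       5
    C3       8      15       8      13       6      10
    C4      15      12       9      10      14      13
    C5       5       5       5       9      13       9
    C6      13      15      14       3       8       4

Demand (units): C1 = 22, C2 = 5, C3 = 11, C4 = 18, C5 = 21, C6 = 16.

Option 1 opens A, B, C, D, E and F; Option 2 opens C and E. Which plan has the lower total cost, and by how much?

Option 1: {A, B, C, D, E, F}: C1→E 2·22=44, C2→C 3·5=15, C3→E 6·11=66, C4→C 9·18=162, C5→A 5·21=105, C6→D 3·16=48. Service 440; fixed 274; total 714.
Option 2: {C, E}: C1→E 2·22=44, C2→C 3·5=15, C3→E 6·11=66, C4→C 9·18=162, C5→C 5·21=105, C6→E 8·16=128. Service 520; fixed 70; total 590.
Difference: |714 − 590| = 124.

Option 2 is cheaper by 124.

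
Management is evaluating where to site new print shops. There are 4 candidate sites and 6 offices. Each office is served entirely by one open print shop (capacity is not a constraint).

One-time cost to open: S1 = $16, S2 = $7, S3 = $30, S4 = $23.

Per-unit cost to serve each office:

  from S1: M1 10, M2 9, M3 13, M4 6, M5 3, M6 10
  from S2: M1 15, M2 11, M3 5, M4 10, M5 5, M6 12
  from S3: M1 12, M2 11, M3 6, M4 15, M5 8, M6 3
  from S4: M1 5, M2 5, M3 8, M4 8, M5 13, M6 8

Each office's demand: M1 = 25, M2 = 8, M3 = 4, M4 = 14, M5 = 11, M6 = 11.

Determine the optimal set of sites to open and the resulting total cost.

Open S1, S3 and S4; minimum total cost 408.

For any fixed open set, each office goes to its cheapest open site; total = fixed + service.
{S1, S3, S4}: M1→S4 5·25=125, M2→S4 5·8=40, M3→S3 6·4=24, M4→S1 6·14=84, M5→S1 3·11=33, M6→S3 3·11=33. Service 339; fixed 69; total 408.
{S1, S2, S3, S4}: service 335 + fixed 76 = 411
{S1, S2, S4}: service 390 + fixed 46 = 436
{S2}: M1→S2 15·25=375, M2→S2 11·8=88, M3→S2 5·4=20, M4→S2 10·14=140, M5→S2 5·11=55, M6→S2 12·11=132. Service 810; fixed 7; total 817.
No other subset beats 408.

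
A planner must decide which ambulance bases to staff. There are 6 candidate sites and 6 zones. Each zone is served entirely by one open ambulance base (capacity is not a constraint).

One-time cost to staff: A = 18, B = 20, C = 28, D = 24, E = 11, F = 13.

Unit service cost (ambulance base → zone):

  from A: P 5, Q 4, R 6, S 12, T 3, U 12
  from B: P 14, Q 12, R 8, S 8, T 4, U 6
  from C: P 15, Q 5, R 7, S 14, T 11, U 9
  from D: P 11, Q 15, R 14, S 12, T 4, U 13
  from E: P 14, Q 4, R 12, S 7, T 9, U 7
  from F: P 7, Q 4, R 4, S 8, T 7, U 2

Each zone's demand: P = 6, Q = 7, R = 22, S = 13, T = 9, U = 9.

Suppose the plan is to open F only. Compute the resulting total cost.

Each zone is assigned to its cheapest site among the open ones.
{F}: P→F 7·6=42, Q→F 4·7=28, R→F 4·22=88, S→F 8·13=104, T→F 7·9=63, U→F 2·9=18. Service 343; fixed 13; total 356.

Total cost: 356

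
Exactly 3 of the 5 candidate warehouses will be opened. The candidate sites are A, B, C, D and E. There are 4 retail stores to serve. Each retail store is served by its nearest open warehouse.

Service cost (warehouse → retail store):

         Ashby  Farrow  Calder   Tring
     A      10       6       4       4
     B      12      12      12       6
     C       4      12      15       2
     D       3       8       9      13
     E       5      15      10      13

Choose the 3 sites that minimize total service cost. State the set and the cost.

Choose A, C and D; total service cost 15.

With exactly 3 open, each retail store uses its cheapest among the chosen.
{A, C, D}: Ashby→D 3, Farrow→A 6, Calder→A 4, Tring→C 2. Service cost 15.
{A, B, C}: service cost 16
{A, C, E}: service cost 16
Among all 10 size-3 choices, {A, C, D} is lowest.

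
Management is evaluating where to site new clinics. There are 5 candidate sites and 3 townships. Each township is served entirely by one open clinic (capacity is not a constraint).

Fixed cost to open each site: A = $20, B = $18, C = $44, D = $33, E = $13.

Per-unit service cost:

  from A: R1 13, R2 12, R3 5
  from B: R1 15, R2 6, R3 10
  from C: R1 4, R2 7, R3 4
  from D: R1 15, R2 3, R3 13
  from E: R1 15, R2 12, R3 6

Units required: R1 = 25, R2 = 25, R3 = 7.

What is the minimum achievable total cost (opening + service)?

For any fixed open set, each township goes to its cheapest open site; total = fixed + service.
{C, D}: R1→C 4·25=100, R2→D 3·25=75, R3→C 4·7=28. Service 203; fixed 77; total 280.
{C, D, E}: R1→C 4·25=100, R2→D 3·25=75, R3→C 4·7=28. Service 203; fixed 90; total 293.
{B, C, D}: service 203 + fixed 95 = 298
{A, B, C, D, E}: service 203 + fixed 128 = 331
No other subset beats 280.

Minimum total cost: 280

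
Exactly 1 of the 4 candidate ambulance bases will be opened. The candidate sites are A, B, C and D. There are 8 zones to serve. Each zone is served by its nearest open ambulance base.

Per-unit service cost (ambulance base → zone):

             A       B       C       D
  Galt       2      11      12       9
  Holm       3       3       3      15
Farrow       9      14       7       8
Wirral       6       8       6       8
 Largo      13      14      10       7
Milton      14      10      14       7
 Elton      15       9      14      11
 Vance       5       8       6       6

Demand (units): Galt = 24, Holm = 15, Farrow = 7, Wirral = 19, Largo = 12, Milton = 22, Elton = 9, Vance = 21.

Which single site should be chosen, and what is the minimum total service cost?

Choose A only; total service cost 974.

With exactly 1 open, each zone uses its cheapest among the chosen.
{A}: Galt→A 2·24=48, Holm→A 3·15=45, Farrow→A 9·7=63, Wirral→A 6·19=114, Largo→A 13·12=156, Milton→A 14·22=308, Elton→A 15·9=135, Vance→A 5·21=105. Service cost 974.
{D}: service cost 1112
{C}: service cost 1176
Among all 4 size-1 choices, {A} is lowest.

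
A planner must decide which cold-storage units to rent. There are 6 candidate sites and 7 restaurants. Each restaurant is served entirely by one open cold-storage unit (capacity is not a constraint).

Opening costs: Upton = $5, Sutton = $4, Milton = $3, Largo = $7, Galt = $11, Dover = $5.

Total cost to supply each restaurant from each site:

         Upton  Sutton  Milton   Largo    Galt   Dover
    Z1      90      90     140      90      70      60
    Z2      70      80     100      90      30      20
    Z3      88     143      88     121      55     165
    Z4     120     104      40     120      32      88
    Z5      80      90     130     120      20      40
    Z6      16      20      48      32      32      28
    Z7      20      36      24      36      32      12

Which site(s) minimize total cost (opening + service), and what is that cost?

Open Upton, Galt and Dover; minimum total cost 236.

For any fixed open set, each restaurant goes to its cheapest open site; total = fixed + service.
{Upton, Galt, Dover}: Z1→Dover 60, Z2→Dover 20, Z3→Galt 55, Z4→Galt 32, Z5→Galt 20, Z6→Upton 16, Z7→Dover 12. Service 215; fixed 21; total 236.
{Upton, Milton, Galt, Dover}: Z1→Dover 60, Z2→Dover 20, Z3→Galt 55, Z4→Galt 32, Z5→Galt 20, Z6→Upton 16, Z7→Dover 12. Service 215; fixed 24; total 239.
{Sutton, Galt, Dover}: Z1→Dover 60, Z2→Dover 20, Z3→Galt 55, Z4→Galt 32, Z5→Galt 20, Z6→Sutton 20, Z7→Dover 12. Service 219; fixed 20; total 239.
{Upton, Sutton, Milton, Largo, Galt, Dover}: service 215 + fixed 35 = 250
No other subset beats 236.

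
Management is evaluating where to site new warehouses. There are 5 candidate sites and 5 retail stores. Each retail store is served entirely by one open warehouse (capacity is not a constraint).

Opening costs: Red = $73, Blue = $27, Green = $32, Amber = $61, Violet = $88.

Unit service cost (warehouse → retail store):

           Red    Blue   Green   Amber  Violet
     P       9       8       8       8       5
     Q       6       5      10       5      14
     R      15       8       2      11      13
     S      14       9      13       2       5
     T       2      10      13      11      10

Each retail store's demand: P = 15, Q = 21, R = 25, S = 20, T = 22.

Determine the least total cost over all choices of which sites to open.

Minimum total cost: 525

For any fixed open set, each retail store goes to its cheapest open site; total = fixed + service.
{Red, Green, Amber}: P→Green 8·15=120, Q→Amber 5·21=105, R→Green 2·25=50, S→Amber 2·20=40, T→Red 2·22=44. Service 359; fixed 166; total 525.
{Red, Blue, Green, Amber}: P→Blue 8·15=120, Q→Blue 5·21=105, R→Green 2·25=50, S→Amber 2·20=40, T→Red 2·22=44. Service 359; fixed 193; total 552.
{Red, Green, Amber, Violet}: P→Violet 5·15=75, Q→Amber 5·21=105, R→Green 2·25=50, S→Amber 2·20=40, T→Red 2·22=44. Service 314; fixed 254; total 568.
{Red, Blue, Green, Amber, Violet}: service 314 + fixed 281 = 595
No other subset beats 525.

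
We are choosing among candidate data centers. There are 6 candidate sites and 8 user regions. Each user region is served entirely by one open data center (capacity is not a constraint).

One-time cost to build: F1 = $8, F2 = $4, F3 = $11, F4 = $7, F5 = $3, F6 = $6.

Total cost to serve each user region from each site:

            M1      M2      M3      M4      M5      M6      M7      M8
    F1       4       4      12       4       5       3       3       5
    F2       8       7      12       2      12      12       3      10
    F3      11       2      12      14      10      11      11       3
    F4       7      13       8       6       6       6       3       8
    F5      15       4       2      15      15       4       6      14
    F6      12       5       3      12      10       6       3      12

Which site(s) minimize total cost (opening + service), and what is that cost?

Open F1 and F5; minimum total cost 41.

For any fixed open set, each user region goes to its cheapest open site; total = fixed + service.
{F1, F5}: M1→F1 4, M2→F1 4, M3→F5 2, M4→F1 4, M5→F1 5, M6→F1 3, M7→F1 3, M8→F1 5. Service 30; fixed 11; total 41.
{F1, F2, F5}: M1→F1 4, M2→F1 4, M3→F5 2, M4→F2 2, M5→F1 5, M6→F1 3, M7→F1 3, M8→F1 5. Service 28; fixed 15; total 43.
{F1, F6}: M1→F1 4, M2→F1 4, M3→F6 3, M4→F1 4, M5→F1 5, M6→F1 3, M7→F1 3, M8→F1 5. Service 31; fixed 14; total 45.
{F1, F2, F3, F4, F5, F6}: service 24 + fixed 39 = 63
No other subset beats 41.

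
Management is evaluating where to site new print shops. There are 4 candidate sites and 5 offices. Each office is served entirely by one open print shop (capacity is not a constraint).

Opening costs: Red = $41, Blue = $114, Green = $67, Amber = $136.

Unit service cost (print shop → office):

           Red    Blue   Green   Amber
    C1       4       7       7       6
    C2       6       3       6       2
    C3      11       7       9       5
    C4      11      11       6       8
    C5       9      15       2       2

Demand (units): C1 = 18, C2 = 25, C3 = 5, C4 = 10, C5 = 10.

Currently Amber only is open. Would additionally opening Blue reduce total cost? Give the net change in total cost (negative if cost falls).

Current service cost with {Amber}: 283.
Adding Blue: each office re-picks its cheapest; new service cost 283, saving 0.
Extra fixed cost: 114. Net change = 114 − 0 = 114.
(Totals: 419 → 533.)

No — net change +114 (cost rises by 114).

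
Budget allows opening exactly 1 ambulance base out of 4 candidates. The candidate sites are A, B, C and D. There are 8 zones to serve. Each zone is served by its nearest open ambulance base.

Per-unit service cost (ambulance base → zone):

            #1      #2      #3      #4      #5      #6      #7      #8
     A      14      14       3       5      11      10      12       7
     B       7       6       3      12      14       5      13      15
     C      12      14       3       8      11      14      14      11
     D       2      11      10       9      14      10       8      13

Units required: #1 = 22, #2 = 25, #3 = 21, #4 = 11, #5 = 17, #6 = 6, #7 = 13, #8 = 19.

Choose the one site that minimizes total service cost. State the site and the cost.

Choose B only; total service cost 1221.

With exactly 1 open, each zone uses its cheapest among the chosen.
{B}: #1→B 7·22=154, #2→B 6·25=150, #3→B 3·21=63, #4→B 12·11=132, #5→B 14·17=238, #6→B 5·6=30, #7→B 13·13=169, #8→B 15·19=285. Service cost 1221.
{D}: service cost 1277
{A}: service cost 1312
Among all 4 size-1 choices, {B} is lowest.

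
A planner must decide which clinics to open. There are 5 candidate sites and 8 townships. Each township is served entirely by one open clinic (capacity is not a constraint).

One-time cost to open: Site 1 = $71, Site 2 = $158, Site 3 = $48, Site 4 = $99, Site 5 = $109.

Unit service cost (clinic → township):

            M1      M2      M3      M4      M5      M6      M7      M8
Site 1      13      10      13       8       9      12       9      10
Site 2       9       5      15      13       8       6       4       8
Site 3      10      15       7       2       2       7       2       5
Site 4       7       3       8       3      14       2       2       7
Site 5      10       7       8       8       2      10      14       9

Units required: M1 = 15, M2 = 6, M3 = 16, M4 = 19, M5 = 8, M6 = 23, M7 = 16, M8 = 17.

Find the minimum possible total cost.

For any fixed open set, each township goes to its cheapest open site; total = fixed + service.
{Site 3, Site 4}: M1→Site 4 7·15=105, M2→Site 4 3·6=18, M3→Site 3 7·16=112, M4→Site 3 2·19=38, M5→Site 3 2·8=16, M6→Site 4 2·23=46, M7→Site 3 2·16=32, M8→Site 3 5·17=85. Service 452; fixed 147; total 599.
{Site 1, Site 3, Site 4}: service 452 + fixed 218 = 670
{Site 3, Site 4, Site 5}: M1→Site 4 7·15=105, M2→Site 4 3·6=18, M3→Site 3 7·16=112, M4→Site 3 2·19=38, M5→Site 3 2·8=16, M6→Site 4 2·23=46, M7→Site 3 2·16=32, M8→Site 3 5·17=85. Service 452; fixed 256; total 708.
{Site 1, Site 2, Site 3, Site 4, Site 5}: service 452 + fixed 485 = 937
No other subset beats 599.

Minimum total cost: 599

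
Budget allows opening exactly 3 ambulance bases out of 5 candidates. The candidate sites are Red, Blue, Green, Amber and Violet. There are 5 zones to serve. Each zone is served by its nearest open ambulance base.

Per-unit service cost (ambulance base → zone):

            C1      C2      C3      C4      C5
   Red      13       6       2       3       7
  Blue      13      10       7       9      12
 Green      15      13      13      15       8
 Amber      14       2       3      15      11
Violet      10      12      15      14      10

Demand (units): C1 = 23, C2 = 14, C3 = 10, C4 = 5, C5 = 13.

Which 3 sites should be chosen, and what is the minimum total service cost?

Choose Red, Amber and Violet; total service cost 384.

With exactly 3 open, each zone uses its cheapest among the chosen.
{Red, Amber, Violet}: C1→Violet 10·23=230, C2→Amber 2·14=28, C3→Red 2·10=20, C4→Red 3·5=15, C5→Red 7·13=91. Service cost 384.
{Red, Blue, Violet}: service cost 440
{Red, Green, Violet}: service cost 440
Among all 10 size-3 choices, {Red, Amber, Violet} is lowest.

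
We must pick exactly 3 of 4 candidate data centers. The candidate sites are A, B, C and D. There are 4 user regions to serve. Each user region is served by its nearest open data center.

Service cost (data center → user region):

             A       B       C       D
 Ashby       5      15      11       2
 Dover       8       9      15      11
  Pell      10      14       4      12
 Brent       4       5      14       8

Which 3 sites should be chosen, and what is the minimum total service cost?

Choose A, C and D; total service cost 18.

With exactly 3 open, each user region uses its cheapest among the chosen.
{A, C, D}: Ashby→D 2, Dover→A 8, Pell→C 4, Brent→A 4. Service cost 18.
{B, C, D}: service cost 20
{A, B, C}: service cost 21
Among all 4 size-3 choices, {A, C, D} is lowest.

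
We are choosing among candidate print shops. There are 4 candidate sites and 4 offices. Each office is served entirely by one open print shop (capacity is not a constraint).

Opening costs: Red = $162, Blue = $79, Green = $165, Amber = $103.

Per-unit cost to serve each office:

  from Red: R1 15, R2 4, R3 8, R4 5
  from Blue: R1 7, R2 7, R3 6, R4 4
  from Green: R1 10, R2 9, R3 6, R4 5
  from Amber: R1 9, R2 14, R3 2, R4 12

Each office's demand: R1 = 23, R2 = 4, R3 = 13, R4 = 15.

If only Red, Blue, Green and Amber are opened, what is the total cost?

Total cost: 772

Each office is assigned to its cheapest site among the open ones.
{Red, Blue, Green, Amber}: R1→Blue 7·23=161, R2→Red 4·4=16, R3→Amber 2·13=26, R4→Blue 4·15=60. Service 263; fixed 509; total 772.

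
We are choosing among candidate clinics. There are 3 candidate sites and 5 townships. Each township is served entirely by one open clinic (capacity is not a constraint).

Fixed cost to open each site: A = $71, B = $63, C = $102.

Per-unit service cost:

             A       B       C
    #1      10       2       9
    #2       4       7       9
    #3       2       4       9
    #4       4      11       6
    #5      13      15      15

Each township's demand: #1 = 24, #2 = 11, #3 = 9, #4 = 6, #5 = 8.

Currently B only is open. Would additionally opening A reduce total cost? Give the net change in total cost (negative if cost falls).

Current service cost with {B}: 347.
Adding A: each township re-picks its cheapest; new service cost 238, saving 109.
Extra fixed cost: 71. Net change = 71 − 109 = -38.
(Totals: 410 → 372.)

Yes — net change −38 (cost falls by 38).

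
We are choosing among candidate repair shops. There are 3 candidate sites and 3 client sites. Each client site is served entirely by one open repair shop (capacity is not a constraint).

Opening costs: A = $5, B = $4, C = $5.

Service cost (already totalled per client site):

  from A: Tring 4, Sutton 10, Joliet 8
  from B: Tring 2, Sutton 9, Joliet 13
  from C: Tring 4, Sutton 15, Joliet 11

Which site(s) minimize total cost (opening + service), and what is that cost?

For any fixed open set, each client site goes to its cheapest open site; total = fixed + service.
{A}: Tring→A 4, Sutton→A 10, Joliet→A 8. Service 22; fixed 5; total 27.
{A, B}: service 19 + fixed 9 = 28
{B}: service 24 + fixed 4 = 28
{A, B, C}: service 19 + fixed 14 = 33
(All 7 nonempty subsets were checked; A only is lowest.)

Open A only; minimum total cost 27.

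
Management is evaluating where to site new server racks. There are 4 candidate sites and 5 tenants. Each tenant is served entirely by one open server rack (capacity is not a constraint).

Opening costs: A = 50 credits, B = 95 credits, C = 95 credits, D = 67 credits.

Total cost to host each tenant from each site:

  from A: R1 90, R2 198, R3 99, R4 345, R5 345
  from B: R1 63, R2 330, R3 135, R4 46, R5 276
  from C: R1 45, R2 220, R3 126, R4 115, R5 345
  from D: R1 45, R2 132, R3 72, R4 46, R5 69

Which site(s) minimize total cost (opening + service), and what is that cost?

For any fixed open set, each tenant goes to its cheapest open site; total = fixed + service.
{D}: R1→D 45, R2→D 132, R3→D 72, R4→D 46, R5→D 69. Service 364; fixed 67; total 431.
{A, D}: R1→D 45, R2→D 132, R3→D 72, R4→D 46, R5→D 69. Service 364; fixed 117; total 481.
{B, D}: R1→D 45, R2→D 132, R3→D 72, R4→B 46, R5→D 69. Service 364; fixed 162; total 526.
{A, B, C, D}: R1→C 45, R2→D 132, R3→D 72, R4→B 46, R5→D 69. Service 364; fixed 307; total 671.
No other subset beats 431.

Open D only; minimum total cost 431.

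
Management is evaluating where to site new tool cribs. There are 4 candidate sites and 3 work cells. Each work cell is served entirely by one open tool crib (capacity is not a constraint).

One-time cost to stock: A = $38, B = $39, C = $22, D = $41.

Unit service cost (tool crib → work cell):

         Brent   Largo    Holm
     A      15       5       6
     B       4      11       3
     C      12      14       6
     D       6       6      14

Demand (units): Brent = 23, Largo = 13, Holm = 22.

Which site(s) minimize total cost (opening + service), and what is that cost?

Open A and B; minimum total cost 300.

For any fixed open set, each work cell goes to its cheapest open site; total = fixed + service.
{A, B}: Brent→B 4·23=92, Largo→A 5·13=65, Holm→B 3·22=66. Service 223; fixed 77; total 300.
{B, D}: service 236 + fixed 80 = 316
{A, B, C}: Brent→B 4·23=92, Largo→A 5·13=65, Holm→B 3·22=66. Service 223; fixed 99; total 322.
{A, B, C, D}: service 223 + fixed 140 = 363
No other subset beats 300.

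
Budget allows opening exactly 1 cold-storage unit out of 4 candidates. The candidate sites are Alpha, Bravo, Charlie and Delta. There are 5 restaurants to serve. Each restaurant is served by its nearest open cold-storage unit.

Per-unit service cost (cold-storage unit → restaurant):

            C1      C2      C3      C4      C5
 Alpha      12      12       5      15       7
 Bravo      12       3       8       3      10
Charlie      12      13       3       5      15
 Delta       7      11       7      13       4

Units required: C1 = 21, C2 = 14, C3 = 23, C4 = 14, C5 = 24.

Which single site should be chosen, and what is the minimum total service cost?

With exactly 1 open, each restaurant uses its cheapest among the chosen.
{Delta}: C1→Delta 7·21=147, C2→Delta 11·14=154, C3→Delta 7·23=161, C4→Delta 13·14=182, C5→Delta 4·24=96. Service cost 740.
{Bravo}: service cost 760
{Alpha}: service cost 913
Among all 4 size-1 choices, {Delta} is lowest.

Choose Delta only; total service cost 740.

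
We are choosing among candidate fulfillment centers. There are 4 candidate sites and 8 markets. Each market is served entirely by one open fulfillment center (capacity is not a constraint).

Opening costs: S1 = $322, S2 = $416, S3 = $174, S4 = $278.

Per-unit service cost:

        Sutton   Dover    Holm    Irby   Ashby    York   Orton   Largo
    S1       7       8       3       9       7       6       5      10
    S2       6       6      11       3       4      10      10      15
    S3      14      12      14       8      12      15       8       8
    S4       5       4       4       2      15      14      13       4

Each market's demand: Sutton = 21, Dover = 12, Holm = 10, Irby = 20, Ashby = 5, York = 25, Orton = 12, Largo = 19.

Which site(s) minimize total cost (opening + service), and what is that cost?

Open S1 and S4; minimum total cost 1144.

For any fixed open set, each market goes to its cheapest open site; total = fixed + service.
{S1, S4}: Sutton→S4 5·21=105, Dover→S4 4·12=48, Holm→S1 3·10=30, Irby→S4 2·20=40, Ashby→S1 7·5=35, York→S1 6·25=150, Orton→S1 5·12=60, Largo→S4 4·19=76. Service 544; fixed 600; total 1144.
{S4}: service 890 + fixed 278 = 1168
{S1}: Sutton→S1 7·21=147, Dover→S1 8·12=96, Holm→S1 3·10=30, Irby→S1 9·20=180, Ashby→S1 7·5=35, York→S1 6·25=150, Orton→S1 5·12=60, Largo→S1 10·19=190. Service 888; fixed 322; total 1210.
{S1, S2, S3, S4}: service 529 + fixed 1190 = 1719
(All 15 nonempty subsets were checked; S1 and S4 is lowest.)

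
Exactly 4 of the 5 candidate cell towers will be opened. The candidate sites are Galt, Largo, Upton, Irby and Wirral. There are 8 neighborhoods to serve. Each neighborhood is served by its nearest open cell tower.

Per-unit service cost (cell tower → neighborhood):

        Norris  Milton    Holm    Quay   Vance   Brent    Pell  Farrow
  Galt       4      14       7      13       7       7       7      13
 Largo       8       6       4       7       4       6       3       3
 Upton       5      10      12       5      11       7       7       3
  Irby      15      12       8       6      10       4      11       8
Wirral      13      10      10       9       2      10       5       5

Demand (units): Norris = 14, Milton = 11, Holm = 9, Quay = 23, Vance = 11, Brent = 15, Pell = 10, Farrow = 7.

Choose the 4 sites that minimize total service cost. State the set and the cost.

With exactly 4 open, each neighborhood uses its cheapest among the chosen.
{Largo, Upton, Irby, Wirral}: Norris→Upton 5·14=70, Milton→Largo 6·11=66, Holm→Largo 4·9=36, Quay→Upton 5·23=115, Vance→Wirral 2·11=22, Brent→Irby 4·15=60, Pell→Largo 3·10=30, Farrow→Largo 3·7=21. Service cost 420.
{Galt, Largo, Upton, Irby}: service cost 428
{Galt, Largo, Irby, Wirral}: service cost 429
Among all 5 size-4 choices, {Largo, Upton, Irby, Wirral} is lowest.

Choose Largo, Upton, Irby and Wirral; total service cost 420.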